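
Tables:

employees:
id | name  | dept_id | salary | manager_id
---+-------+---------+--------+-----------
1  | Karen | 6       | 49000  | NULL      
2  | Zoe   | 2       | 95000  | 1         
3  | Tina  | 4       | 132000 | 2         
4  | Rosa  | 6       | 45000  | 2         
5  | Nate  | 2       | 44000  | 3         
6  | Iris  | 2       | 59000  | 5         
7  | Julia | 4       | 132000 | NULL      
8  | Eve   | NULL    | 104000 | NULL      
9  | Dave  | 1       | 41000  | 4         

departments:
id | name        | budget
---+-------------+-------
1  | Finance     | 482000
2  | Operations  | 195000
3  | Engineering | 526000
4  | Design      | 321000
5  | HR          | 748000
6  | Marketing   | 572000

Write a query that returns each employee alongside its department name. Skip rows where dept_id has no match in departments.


INNER JOIN keeps only employees rows whose dept_id matches an id in departments. Walk through each employee:
  - employee 1 (Karen): dept_id=6 -> matches Marketing
  - employee 2 (Zoe): dept_id=2 -> matches Operations
  - employee 3 (Tina): dept_id=4 -> matches Design
  - employee 4 (Rosa): dept_id=6 -> matches Marketing
  - employee 5 (Nate): dept_id=2 -> matches Operations
  - employee 6 (Iris): dept_id=2 -> matches Operations
  - employee 7 (Julia): dept_id=4 -> matches Design
  - employee 8 (Eve): dept_id=NULL, no match -> dropped
  - employee 9 (Dave): dept_id=1 -> matches Finance
So 1 of 9 rows is dropped.

SQL:
SELECT a.name, b.name AS department
FROM employees a
INNER JOIN departments b ON a.dept_id = b.id

Result:
name  | department
------+-----------
Karen | Marketing 
Zoe   | Operations
Tina  | Design    
Rosa  | Marketing 
Nate  | Operations
Iris  | Operations
Julia | Design    
Dave  | Finance   


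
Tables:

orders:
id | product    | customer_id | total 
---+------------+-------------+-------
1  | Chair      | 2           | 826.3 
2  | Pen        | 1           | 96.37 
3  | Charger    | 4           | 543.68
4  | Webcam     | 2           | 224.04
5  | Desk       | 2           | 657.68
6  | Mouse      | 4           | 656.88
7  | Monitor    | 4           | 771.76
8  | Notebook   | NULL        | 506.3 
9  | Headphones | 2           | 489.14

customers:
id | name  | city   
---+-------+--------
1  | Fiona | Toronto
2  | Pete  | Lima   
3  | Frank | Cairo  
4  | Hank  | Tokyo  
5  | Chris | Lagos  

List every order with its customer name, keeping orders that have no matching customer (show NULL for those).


LEFT JOIN keeps every row from orders (the left table); where customer_id has no match in customers, the customer columns become NULL. Walk through each order:
  - order 1 (Chair): customer_id=2 -> matches Pete
  - order 2 (Pen): customer_id=1 -> matches Fiona
  - order 3 (Charger): customer_id=4 -> matches Hank
  - order 4 (Webcam): customer_id=2 -> matches Pete
  - order 5 (Desk): customer_id=2 -> matches Pete
  - order 6 (Mouse): customer_id=4 -> matches Hank
  - order 7 (Monitor): customer_id=4 -> matches Hank
  - order 8 (Notebook): customer_id=NULL, no match -> kept with NULL
  - order 9 (Headphones): customer_id=2 -> matches Pete
All 9 rows appear; 1 has NULL customer.

SQL:
SELECT a.product, b.name AS customer
FROM orders a
LEFT JOIN customers b ON a.customer_id = b.id

Result:
product    | customer
-----------+---------
Chair      | Pete    
Pen        | Fiona   
Charger    | Hank    
Webcam     | Pete    
Desk       | Pete    
Mouse      | Hank    
Monitor    | Hank    
Notebook   | NULL    
Headphones | Pete    


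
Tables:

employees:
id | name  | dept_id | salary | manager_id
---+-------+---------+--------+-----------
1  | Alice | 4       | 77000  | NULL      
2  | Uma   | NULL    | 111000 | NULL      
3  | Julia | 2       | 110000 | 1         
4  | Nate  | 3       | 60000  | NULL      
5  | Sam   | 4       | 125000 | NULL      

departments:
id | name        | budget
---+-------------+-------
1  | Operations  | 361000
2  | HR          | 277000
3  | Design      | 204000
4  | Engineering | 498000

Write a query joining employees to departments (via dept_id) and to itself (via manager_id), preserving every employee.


Two LEFT JOINs from the same base table employees: one to departments via dept_id, one to employees itself via manager_id. Both are LEFT so every employee is preserved.
Match against departments:
  - employee 1 (Alice): dept_id=4 -> matches Engineering
  - employee 2 (Uma): dept_id=NULL, no match -> kept with NULL
  - employee 3 (Julia): dept_id=2 -> matches HR
  - employee 4 (Nate): dept_id=3 -> matches Design
  - employee 5 (Sam): dept_id=4 -> matches Engineering
Match against employees (self):
  - employee 1 (Alice): manager_id=NULL -> NULL
  - employee 2 (Uma): manager_id=NULL -> NULL
  - employee 3 (Julia): manager_id=1 -> Alice
  - employee 4 (Nate): manager_id=NULL -> NULL
  - employee 5 (Sam): manager_id=NULL -> NULL

SQL:
SELECT a.name, b.name AS department, c.name AS manager
FROM employees a
LEFT JOIN departments b ON a.dept_id = b.id
LEFT JOIN employees c ON a.manager_id = c.id

Result:
name  | department  | manager
------+-------------+--------
Alice | Engineering | NULL   
Uma   | NULL        | NULL   
Julia | HR          | Alice  
Nate  | Design      | NULL   
Sam   | Engineering | NULL   


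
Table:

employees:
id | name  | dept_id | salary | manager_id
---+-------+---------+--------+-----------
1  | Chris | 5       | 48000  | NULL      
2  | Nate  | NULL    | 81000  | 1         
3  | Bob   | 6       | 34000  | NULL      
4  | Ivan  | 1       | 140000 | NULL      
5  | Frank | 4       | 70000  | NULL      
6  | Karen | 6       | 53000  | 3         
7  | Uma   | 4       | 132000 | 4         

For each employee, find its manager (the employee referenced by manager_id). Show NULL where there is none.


This is a self-join: employees is joined to a second copy of itself, matching each row's manager_id to another row's id. Use LEFT JOIN so rows with manager_id=NULL are kept.
  - employee 1 (Chris): manager_id=NULL -> NULL
  - employee 2 (Nate): manager_id=1 -> Chris
  - employee 3 (Bob): manager_id=NULL -> NULL
  - employee 4 (Ivan): manager_id=NULL -> NULL
  - employee 5 (Frank): manager_id=NULL -> NULL
  - employee 6 (Karen): manager_id=3 -> Bob
  - employee 7 (Uma): manager_id=4 -> Ivan

SQL:
SELECT a.name AS item, b.name AS manager
FROM employees a
LEFT JOIN employees b ON a.manager_id = b.id

Result:
item  | manager
------+--------
Chris | NULL   
Nate  | Chris  
Bob   | NULL   
Ivan  | NULL   
Frank | NULL   
Karen | Bob    
Uma   | Ivan   


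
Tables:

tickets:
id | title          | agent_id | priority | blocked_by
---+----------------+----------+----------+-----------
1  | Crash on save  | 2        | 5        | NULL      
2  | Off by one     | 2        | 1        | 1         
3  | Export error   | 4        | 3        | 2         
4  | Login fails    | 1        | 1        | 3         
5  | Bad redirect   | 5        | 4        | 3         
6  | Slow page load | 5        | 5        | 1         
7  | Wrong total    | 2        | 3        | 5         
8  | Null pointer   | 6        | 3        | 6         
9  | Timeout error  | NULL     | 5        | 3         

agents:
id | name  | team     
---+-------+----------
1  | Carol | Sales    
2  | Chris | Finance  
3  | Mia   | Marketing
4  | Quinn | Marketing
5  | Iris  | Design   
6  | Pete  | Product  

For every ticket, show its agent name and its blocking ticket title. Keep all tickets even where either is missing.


Two LEFT JOINs from the same base table tickets: one to agents via agent_id, one to tickets itself via blocked_by. Both are LEFT so every ticket is preserved.
Match against agents:
  - ticket 1 (Crash on save): agent_id=2 -> matches Chris
  - ticket 2 (Off by one): agent_id=2 -> matches Chris
  - ticket 3 (Export error): agent_id=4 -> matches Quinn
  - ticket 4 (Login fails): agent_id=1 -> matches Carol
  - ticket 5 (Bad redirect): agent_id=5 -> matches Iris
  - ticket 6 (Slow page load): agent_id=5 -> matches Iris
  - ticket 7 (Wrong total): agent_id=2 -> matches Chris
  - ticket 8 (Null pointer): agent_id=6 -> matches Pete
  - ticket 9 (Timeout error): agent_id=NULL, no match -> kept with NULL
Match against tickets (self):
  - ticket 1 (Crash on save): blocked_by=NULL -> NULL
  - ticket 2 (Off by one): blocked_by=1 -> Crash on save
  - ticket 3 (Export error): blocked_by=2 -> Off by one
  - ticket 4 (Login fails): blocked_by=3 -> Export error
  - ticket 5 (Bad redirect): blocked_by=3 -> Export error
  - ticket 6 (Slow page load): blocked_by=1 -> Crash on save
  - ticket 7 (Wrong total): blocked_by=5 -> Bad redirect
  - ticket 8 (Null pointer): blocked_by=6 -> Slow page load
  - ticket 9 (Timeout error): blocked_by=3 -> Export error

SQL:
SELECT a.title, b.name AS agent, c.title AS blocked_by
FROM tickets a
LEFT JOIN agents b ON a.agent_id = b.id
LEFT JOIN tickets c ON a.blocked_by = c.id

Result:
title          | agent | blocked_by    
---------------+-------+---------------
Crash on save  | Chris | NULL          
Off by one     | Chris | Crash on save 
Export error   | Quinn | Off by one    
Login fails    | Carol | Export error  
Bad redirect   | Iris  | Export error  
Slow page load | Iris  | Crash on save 
Wrong total    | Chris | Bad redirect  
Null pointer   | Pete  | Slow page load
Timeout error  | NULL  | Export error  


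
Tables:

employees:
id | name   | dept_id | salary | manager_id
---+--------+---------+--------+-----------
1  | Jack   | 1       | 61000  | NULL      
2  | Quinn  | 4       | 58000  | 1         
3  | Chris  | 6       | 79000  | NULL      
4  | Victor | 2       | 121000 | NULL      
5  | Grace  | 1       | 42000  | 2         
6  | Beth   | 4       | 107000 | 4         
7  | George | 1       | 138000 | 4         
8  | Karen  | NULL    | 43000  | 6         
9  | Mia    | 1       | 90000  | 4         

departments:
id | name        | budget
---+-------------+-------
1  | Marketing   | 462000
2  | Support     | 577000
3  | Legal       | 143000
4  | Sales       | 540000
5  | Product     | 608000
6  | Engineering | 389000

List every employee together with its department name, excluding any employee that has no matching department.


INNER JOIN keeps only employees rows whose dept_id matches an id in departments. Walk through each employee:
  - employee 1 (Jack): dept_id=1 -> matches Marketing
  - employee 2 (Quinn): dept_id=4 -> matches Sales
  - employee 3 (Chris): dept_id=6 -> matches Engineering
  - employee 4 (Victor): dept_id=2 -> matches Support
  - employee 5 (Grace): dept_id=1 -> matches Marketing
  - employee 6 (Beth): dept_id=4 -> matches Sales
  - employee 7 (George): dept_id=1 -> matches Marketing
  - employee 8 (Karen): dept_id=NULL, no match -> dropped
  - employee 9 (Mia): dept_id=1 -> matches Marketing
So 1 of 9 rows is dropped.

SQL:
SELECT a.name, b.name AS department
FROM employees a
INNER JOIN departments b ON a.dept_id = b.id

Result:
name   | department 
-------+------------
Jack   | Marketing  
Quinn  | Sales      
Chris  | Engineering
Victor | Support    
Grace  | Marketing  
Beth   | Sales      
George | Marketing  
Mia    | Marketing  


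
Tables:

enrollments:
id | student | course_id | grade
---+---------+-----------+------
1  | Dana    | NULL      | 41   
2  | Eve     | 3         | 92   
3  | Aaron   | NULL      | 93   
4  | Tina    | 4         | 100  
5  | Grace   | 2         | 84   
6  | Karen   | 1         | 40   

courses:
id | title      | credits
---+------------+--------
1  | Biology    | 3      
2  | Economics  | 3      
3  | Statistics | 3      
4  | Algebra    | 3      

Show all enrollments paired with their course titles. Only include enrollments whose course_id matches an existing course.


INNER JOIN keeps only enrollments rows whose course_id matches an id in courses. Walk through each enrollment:
  - enrollment 1 (Dana): course_id=NULL, no match -> dropped
  - enrollment 2 (Eve): course_id=3 -> matches Statistics
  - enrollment 3 (Aaron): course_id=NULL, no match -> dropped
  - enrollment 4 (Tina): course_id=4 -> matches Algebra
  - enrollment 5 (Grace): course_id=2 -> matches Economics
  - enrollment 6 (Karen): course_id=1 -> matches Biology
So 2 of 6 rows are dropped.

SQL:
SELECT a.student, b.title AS course
FROM enrollments a
INNER JOIN courses b ON a.course_id = b.id

Result:
student | course    
--------+-----------
Eve     | Statistics
Tina    | Algebra   
Grace   | Economics 
Karen   | Biology   


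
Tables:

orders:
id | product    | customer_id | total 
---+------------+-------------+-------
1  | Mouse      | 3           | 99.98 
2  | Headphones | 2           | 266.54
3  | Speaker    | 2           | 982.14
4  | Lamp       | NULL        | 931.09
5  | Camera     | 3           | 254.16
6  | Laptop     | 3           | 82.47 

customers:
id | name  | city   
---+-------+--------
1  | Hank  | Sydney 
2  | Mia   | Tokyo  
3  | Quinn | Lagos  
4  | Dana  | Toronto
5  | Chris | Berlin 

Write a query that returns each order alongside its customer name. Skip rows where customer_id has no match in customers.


INNER JOIN keeps only orders rows whose customer_id matches an id in customers. Walk through each order:
  - order 1 (Mouse): customer_id=3 -> matches Quinn
  - order 2 (Headphones): customer_id=2 -> matches Mia
  - order 3 (Speaker): customer_id=2 -> matches Mia
  - order 4 (Lamp): customer_id=NULL, no match -> dropped
  - order 5 (Camera): customer_id=3 -> matches Quinn
  - order 6 (Laptop): customer_id=3 -> matches Quinn
So 1 of 6 rows is dropped.

SQL:
SELECT a.product, b.name AS customer
FROM orders a
INNER JOIN customers b ON a.customer_id = b.id

Result:
product    | customer
-----------+---------
Mouse      | Quinn   
Headphones | Mia     
Speaker    | Mia     
Camera     | Quinn   
Laptop     | Quinn   


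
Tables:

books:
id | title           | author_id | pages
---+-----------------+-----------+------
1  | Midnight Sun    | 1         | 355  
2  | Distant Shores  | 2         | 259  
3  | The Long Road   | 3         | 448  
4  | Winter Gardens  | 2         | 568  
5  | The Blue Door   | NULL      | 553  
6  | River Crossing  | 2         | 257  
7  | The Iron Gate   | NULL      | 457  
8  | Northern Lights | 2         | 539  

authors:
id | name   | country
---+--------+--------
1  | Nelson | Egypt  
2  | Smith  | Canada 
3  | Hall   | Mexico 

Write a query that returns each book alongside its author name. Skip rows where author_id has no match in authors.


INNER JOIN keeps only books rows whose author_id matches an id in authors. Walk through each book:
  - book 1 (Midnight Sun): author_id=1 -> matches Nelson
  - book 2 (Distant Shores): author_id=2 -> matches Smith
  - book 3 (The Long Road): author_id=3 -> matches Hall
  - book 4 (Winter Gardens): author_id=2 -> matches Smith
  - book 5 (The Blue Door): author_id=NULL, no match -> dropped
  - book 6 (River Crossing): author_id=2 -> matches Smith
  - book 7 (The Iron Gate): author_id=NULL, no match -> dropped
  - book 8 (Northern Lights): author_id=2 -> matches Smith
So 2 of 8 rows are dropped.

SQL:
SELECT a.title, b.name AS author
FROM books a
INNER JOIN authors b ON a.author_id = b.id

Result:
title           | author
----------------+-------
Midnight Sun    | Nelson
Distant Shores  | Smith 
The Long Road   | Hall  
Winter Gardens  | Smith 
River Crossing  | Smith 
Northern Lights | Smith 


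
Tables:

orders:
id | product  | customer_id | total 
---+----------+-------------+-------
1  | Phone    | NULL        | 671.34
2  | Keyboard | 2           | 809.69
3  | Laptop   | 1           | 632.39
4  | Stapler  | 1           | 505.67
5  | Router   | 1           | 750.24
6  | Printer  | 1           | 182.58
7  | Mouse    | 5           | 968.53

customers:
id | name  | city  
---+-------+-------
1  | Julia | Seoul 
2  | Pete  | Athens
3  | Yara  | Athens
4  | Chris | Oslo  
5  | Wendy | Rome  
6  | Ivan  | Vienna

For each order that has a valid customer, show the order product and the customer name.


INNER JOIN keeps only orders rows whose customer_id matches an id in customers. Walk through each order:
  - order 1 (Phone): customer_id=NULL, no match -> dropped
  - order 2 (Keyboard): customer_id=2 -> matches Pete
  - order 3 (Laptop): customer_id=1 -> matches Julia
  - order 4 (Stapler): customer_id=1 -> matches Julia
  - order 5 (Router): customer_id=1 -> matches Julia
  - order 6 (Printer): customer_id=1 -> matches Julia
  - order 7 (Mouse): customer_id=5 -> matches Wendy
So 1 of 7 rows is dropped.

SQL:
SELECT a.product, b.name AS customer
FROM orders a
INNER JOIN customers b ON a.customer_id = b.id

Result:
product  | customer
---------+---------
Keyboard | Pete    
Laptop   | Julia   
Stapler  | Julia   
Router   | Julia   
Printer  | Julia   
Mouse    | Wendy   


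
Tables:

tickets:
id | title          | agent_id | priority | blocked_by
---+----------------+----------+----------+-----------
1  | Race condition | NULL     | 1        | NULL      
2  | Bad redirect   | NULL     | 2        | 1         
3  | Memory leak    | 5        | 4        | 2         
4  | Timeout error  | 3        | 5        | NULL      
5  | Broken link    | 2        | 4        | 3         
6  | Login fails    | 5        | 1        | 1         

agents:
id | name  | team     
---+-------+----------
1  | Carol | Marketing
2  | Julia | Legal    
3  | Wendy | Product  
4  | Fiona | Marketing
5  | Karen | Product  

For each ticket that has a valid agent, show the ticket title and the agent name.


INNER JOIN keeps only tickets rows whose agent_id matches an id in agents. Walk through each ticket:
  - ticket 1 (Race condition): agent_id=NULL, no match -> dropped
  - ticket 2 (Bad redirect): agent_id=NULL, no match -> dropped
  - ticket 3 (Memory leak): agent_id=5 -> matches Karen
  - ticket 4 (Timeout error): agent_id=3 -> matches Wendy
  - ticket 5 (Broken link): agent_id=2 -> matches Julia
  - ticket 6 (Login fails): agent_id=5 -> matches Karen
So 2 of 6 rows are dropped.

SQL:
SELECT a.title, b.name AS agent
FROM tickets a
INNER JOIN agents b ON a.agent_id = b.id

Result:
title         | agent
--------------+------
Memory leak   | Karen
Timeout error | Wendy
Broken link   | Julia
Login fails   | Karen


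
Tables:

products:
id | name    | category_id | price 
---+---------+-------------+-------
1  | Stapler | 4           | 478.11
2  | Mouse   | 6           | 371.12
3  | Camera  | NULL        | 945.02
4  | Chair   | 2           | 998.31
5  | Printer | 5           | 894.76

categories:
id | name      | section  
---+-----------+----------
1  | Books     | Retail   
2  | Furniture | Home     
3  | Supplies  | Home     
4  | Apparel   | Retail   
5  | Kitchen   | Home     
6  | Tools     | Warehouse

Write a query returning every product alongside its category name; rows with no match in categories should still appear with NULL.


LEFT JOIN keeps every row from products (the left table); where category_id has no match in categories, the category columns become NULL. Walk through each product:
  - product 1 (Stapler): category_id=4 -> matches Apparel
  - product 2 (Mouse): category_id=6 -> matches Tools
  - product 3 (Camera): category_id=NULL, no match -> kept with NULL
  - product 4 (Chair): category_id=2 -> matches Furniture
  - product 5 (Printer): category_id=5 -> matches Kitchen
All 5 rows appear; 1 has NULL category.

SQL:
SELECT a.name, b.name AS category
FROM products a
LEFT JOIN categories b ON a.category_id = b.id

Result:
name    | category 
--------+----------
Stapler | Apparel  
Mouse   | Tools    
Camera  | NULL     
Chair   | Furniture
Printer | Kitchen  


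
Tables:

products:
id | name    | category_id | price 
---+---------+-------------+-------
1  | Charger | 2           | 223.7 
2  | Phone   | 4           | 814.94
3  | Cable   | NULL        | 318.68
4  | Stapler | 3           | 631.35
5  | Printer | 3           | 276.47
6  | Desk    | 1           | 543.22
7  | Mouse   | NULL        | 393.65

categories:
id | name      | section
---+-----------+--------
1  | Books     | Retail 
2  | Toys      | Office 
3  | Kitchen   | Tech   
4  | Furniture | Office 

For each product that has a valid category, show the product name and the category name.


INNER JOIN keeps only products rows whose category_id matches an id in categories. Walk through each product:
  - product 1 (Charger): category_id=2 -> matches Toys
  - product 2 (Phone): category_id=4 -> matches Furniture
  - product 3 (Cable): category_id=NULL, no match -> dropped
  - product 4 (Stapler): category_id=3 -> matches Kitchen
  - product 5 (Printer): category_id=3 -> matches Kitchen
  - product 6 (Desk): category_id=1 -> matches Books
  - product 7 (Mouse): category_id=NULL, no match -> dropped
So 2 of 7 rows are dropped.

SQL:
SELECT a.name, b.name AS category
FROM products a
INNER JOIN categories b ON a.category_id = b.id

Result:
name    | category 
--------+----------
Charger | Toys     
Phone   | Furniture
Stapler | Kitchen  
Printer | Kitchen  
Desk    | Books    


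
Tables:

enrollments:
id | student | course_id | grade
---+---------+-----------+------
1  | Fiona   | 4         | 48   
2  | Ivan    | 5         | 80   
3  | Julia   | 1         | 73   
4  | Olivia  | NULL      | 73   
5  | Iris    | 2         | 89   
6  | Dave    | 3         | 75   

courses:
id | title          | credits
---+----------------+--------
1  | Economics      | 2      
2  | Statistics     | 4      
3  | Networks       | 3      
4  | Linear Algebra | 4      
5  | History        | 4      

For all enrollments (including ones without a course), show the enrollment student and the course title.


LEFT JOIN keeps every row from enrollments (the left table); where course_id has no match in courses, the course columns become NULL. Walk through each enrollment:
  - enrollment 1 (Fiona): course_id=4 -> matches Linear Algebra
  - enrollment 2 (Ivan): course_id=5 -> matches History
  - enrollment 3 (Julia): course_id=1 -> matches Economics
  - enrollment 4 (Olivia): course_id=NULL, no match -> kept with NULL
  - enrollment 5 (Iris): course_id=2 -> matches Statistics
  - enrollment 6 (Dave): course_id=3 -> matches Networks
All 6 rows appear; 1 has NULL course.

SQL:
SELECT a.student, b.title AS course
FROM enrollments a
LEFT JOIN courses b ON a.course_id = b.id

Result:
student | course        
--------+---------------
Fiona   | Linear Algebra
Ivan    | History       
Julia   | Economics     
Olivia  | NULL          
Iris    | Statistics    
Dave    | Networks      


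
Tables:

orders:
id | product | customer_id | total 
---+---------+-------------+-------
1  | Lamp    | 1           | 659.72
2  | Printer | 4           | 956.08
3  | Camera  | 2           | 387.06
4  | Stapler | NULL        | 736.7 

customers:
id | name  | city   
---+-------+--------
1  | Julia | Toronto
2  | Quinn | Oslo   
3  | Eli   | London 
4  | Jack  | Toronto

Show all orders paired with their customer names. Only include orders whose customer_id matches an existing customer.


INNER JOIN keeps only orders rows whose customer_id matches an id in customers. Walk through each order:
  - order 1 (Lamp): customer_id=1 -> matches Julia
  - order 2 (Printer): customer_id=4 -> matches Jack
  - order 3 (Camera): customer_id=2 -> matches Quinn
  - order 4 (Stapler): customer_id=NULL, no match -> dropped
So 1 of 4 rows is dropped.

SQL:
SELECT a.product, b.name AS customer
FROM orders a
INNER JOIN customers b ON a.customer_id = b.id

Result:
product | customer
--------+---------
Lamp    | Julia   
Printer | Jack    
Camera  | Quinn   


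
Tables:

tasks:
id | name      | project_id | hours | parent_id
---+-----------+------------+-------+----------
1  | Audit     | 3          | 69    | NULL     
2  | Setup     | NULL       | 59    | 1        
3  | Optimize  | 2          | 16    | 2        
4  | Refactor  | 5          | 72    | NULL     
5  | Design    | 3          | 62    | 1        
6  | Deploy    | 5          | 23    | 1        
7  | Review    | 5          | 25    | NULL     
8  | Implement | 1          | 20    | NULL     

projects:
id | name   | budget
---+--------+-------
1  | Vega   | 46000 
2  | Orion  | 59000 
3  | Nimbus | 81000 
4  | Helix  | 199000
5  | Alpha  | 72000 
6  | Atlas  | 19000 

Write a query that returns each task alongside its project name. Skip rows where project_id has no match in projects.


INNER JOIN keeps only tasks rows whose project_id matches an id in projects. Walk through each task:
  - task 1 (Audit): project_id=3 -> matches Nimbus
  - task 2 (Setup): project_id=NULL, no match -> dropped
  - task 3 (Optimize): project_id=2 -> matches Orion
  - task 4 (Refactor): project_id=5 -> matches Alpha
  - task 5 (Design): project_id=3 -> matches Nimbus
  - task 6 (Deploy): project_id=5 -> matches Alpha
  - task 7 (Review): project_id=5 -> matches Alpha
  - task 8 (Implement): project_id=1 -> matches Vega
So 1 of 8 rows is dropped.

SQL:
SELECT a.name, b.name AS project
FROM tasks a
INNER JOIN projects b ON a.project_id = b.id

Result:
name      | project
----------+--------
Audit     | Nimbus 
Optimize  | Orion  
Refactor  | Alpha  
Design    | Nimbus 
Deploy    | Alpha  
Review    | Alpha  
Implement | Vega   


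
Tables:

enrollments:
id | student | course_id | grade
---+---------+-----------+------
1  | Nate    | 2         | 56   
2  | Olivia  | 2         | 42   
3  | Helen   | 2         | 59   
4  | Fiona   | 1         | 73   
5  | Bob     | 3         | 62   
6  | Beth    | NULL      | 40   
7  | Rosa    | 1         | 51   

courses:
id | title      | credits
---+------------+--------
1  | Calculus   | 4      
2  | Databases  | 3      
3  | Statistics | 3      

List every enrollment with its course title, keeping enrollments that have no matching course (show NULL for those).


LEFT JOIN keeps every row from enrollments (the left table); where course_id has no match in courses, the course columns become NULL. Walk through each enrollment:
  - enrollment 1 (Nate): course_id=2 -> matches Databases
  - enrollment 2 (Olivia): course_id=2 -> matches Databases
  - enrollment 3 (Helen): course_id=2 -> matches Databases
  - enrollment 4 (Fiona): course_id=1 -> matches Calculus
  - enrollment 5 (Bob): course_id=3 -> matches Statistics
  - enrollment 6 (Beth): course_id=NULL, no match -> kept with NULL
  - enrollment 7 (Rosa): course_id=1 -> matches Calculus
All 7 rows appear; 1 has NULL course.

SQL:
SELECT a.student, b.title AS course
FROM enrollments a
LEFT JOIN courses b ON a.course_id = b.id

Result:
student | course    
--------+-----------
Nate    | Databases 
Olivia  | Databases 
Helen   | Databases 
Fiona   | Calculus  
Bob     | Statistics
Beth    | NULL      
Rosa    | Calculus  


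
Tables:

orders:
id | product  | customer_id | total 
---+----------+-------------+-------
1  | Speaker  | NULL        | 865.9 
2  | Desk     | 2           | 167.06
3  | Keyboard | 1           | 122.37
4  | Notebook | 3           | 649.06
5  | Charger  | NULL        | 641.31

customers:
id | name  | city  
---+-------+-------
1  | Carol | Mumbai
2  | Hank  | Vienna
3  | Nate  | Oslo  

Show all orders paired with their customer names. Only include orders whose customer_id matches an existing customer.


INNER JOIN keeps only orders rows whose customer_id matches an id in customers. Walk through each order:
  - order 1 (Speaker): customer_id=NULL, no match -> dropped
  - order 2 (Desk): customer_id=2 -> matches Hank
  - order 3 (Keyboard): customer_id=1 -> matches Carol
  - order 4 (Notebook): customer_id=3 -> matches Nate
  - order 5 (Charger): customer_id=NULL, no match -> dropped
So 2 of 5 rows are dropped.

SQL:
SELECT a.product, b.name AS customer
FROM orders a
INNER JOIN customers b ON a.customer_id = b.id

Result:
product  | customer
---------+---------
Desk     | Hank    
Keyboard | Carol   
Notebook | Nate    


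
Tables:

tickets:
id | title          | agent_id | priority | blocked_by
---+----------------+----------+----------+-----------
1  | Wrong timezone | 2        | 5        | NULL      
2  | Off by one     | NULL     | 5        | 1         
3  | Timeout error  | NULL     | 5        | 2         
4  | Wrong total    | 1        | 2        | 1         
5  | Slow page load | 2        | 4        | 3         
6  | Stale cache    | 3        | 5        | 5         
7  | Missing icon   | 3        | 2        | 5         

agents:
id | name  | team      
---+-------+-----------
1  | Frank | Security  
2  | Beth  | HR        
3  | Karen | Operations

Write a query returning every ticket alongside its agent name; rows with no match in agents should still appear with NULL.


LEFT JOIN keeps every row from tickets (the left table); where agent_id has no match in agents, the agent columns become NULL. Walk through each ticket:
  - ticket 1 (Wrong timezone): agent_id=2 -> matches Beth
  - ticket 2 (Off by one): agent_id=NULL, no match -> kept with NULL
  - ticket 3 (Timeout error): agent_id=NULL, no match -> kept with NULL
  - ticket 4 (Wrong total): agent_id=1 -> matches Frank
  - ticket 5 (Slow page load): agent_id=2 -> matches Beth
  - ticket 6 (Stale cache): agent_id=3 -> matches Karen
  - ticket 7 (Missing icon): agent_id=3 -> matches Karen
All 7 rows appear; 2 have NULL agent.

SQL:
SELECT a.title, b.name AS agent
FROM tickets a
LEFT JOIN agents b ON a.agent_id = b.id

Result:
title          | agent
---------------+------
Wrong timezone | Beth 
Off by one     | NULL 
Timeout error  | NULL 
Wrong total    | Frank
Slow page load | Beth 
Stale cache    | Karen
Missing icon   | Karen


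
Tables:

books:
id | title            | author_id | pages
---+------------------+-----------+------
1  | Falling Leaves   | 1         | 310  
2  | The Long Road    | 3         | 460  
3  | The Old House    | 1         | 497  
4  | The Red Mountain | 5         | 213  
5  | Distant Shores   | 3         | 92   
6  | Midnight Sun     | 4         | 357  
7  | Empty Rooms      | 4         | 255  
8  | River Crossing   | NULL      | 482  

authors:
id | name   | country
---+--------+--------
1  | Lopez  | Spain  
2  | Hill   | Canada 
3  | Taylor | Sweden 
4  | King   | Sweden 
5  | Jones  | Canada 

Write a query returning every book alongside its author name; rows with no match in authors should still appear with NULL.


LEFT JOIN keeps every row from books (the left table); where author_id has no match in authors, the author columns become NULL. Walk through each book:
  - book 1 (Falling Leaves): author_id=1 -> matches Lopez
  - book 2 (The Long Road): author_id=3 -> matches Taylor
  - book 3 (The Old House): author_id=1 -> matches Lopez
  - book 4 (The Red Mountain): author_id=5 -> matches Jones
  - book 5 (Distant Shores): author_id=3 -> matches Taylor
  - book 6 (Midnight Sun): author_id=4 -> matches King
  - book 7 (Empty Rooms): author_id=4 -> matches King
  - book 8 (River Crossing): author_id=NULL, no match -> kept with NULL
All 8 rows appear; 1 has NULL author.

SQL:
SELECT a.title, b.name AS author
FROM books a
LEFT JOIN authors b ON a.author_id = b.id

Result:
title            | author
-----------------+-------
Falling Leaves   | Lopez 
The Long Road    | Taylor
The Old House    | Lopez 
The Red Mountain | Jones 
Distant Shores   | Taylor
Midnight Sun     | King  
Empty Rooms      | King  
River Crossing   | NULL  


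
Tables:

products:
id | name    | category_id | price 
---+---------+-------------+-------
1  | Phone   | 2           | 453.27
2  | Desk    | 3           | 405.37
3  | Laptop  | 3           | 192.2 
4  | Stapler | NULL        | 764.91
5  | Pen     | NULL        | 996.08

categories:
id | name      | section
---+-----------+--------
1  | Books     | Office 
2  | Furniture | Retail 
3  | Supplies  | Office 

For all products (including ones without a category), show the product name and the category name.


LEFT JOIN keeps every row from products (the left table); where category_id has no match in categories, the category columns become NULL. Walk through each product:
  - product 1 (Phone): category_id=2 -> matches Furniture
  - product 2 (Desk): category_id=3 -> matches Supplies
  - product 3 (Laptop): category_id=3 -> matches Supplies
  - product 4 (Stapler): category_id=NULL, no match -> kept with NULL
  - product 5 (Pen): category_id=NULL, no match -> kept with NULL
All 5 rows appear; 2 have NULL category.

SQL:
SELECT a.name, b.name AS category
FROM products a
LEFT JOIN categories b ON a.category_id = b.id

Result:
name    | category 
--------+----------
Phone   | Furniture
Desk    | Supplies 
Laptop  | Supplies 
Stapler | NULL     
Pen     | NULL     


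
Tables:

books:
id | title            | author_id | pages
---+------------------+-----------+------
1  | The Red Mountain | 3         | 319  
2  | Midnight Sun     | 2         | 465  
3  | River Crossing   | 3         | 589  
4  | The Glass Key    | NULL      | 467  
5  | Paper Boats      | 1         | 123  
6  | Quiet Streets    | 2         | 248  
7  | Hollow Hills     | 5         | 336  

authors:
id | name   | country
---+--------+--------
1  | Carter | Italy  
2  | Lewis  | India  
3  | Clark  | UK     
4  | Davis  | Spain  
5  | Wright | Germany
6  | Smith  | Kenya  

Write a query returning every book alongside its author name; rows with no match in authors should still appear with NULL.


LEFT JOIN keeps every row from books (the left table); where author_id has no match in authors, the author columns become NULL. Walk through each book:
  - book 1 (The Red Mountain): author_id=3 -> matches Clark
  - book 2 (Midnight Sun): author_id=2 -> matches Lewis
  - book 3 (River Crossing): author_id=3 -> matches Clark
  - book 4 (The Glass Key): author_id=NULL, no match -> kept with NULL
  - book 5 (Paper Boats): author_id=1 -> matches Carter
  - book 6 (Quiet Streets): author_id=2 -> matches Lewis
  - book 7 (Hollow Hills): author_id=5 -> matches Wright
All 7 rows appear; 1 has NULL author.

SQL:
SELECT a.title, b.name AS author
FROM books a
LEFT JOIN authors b ON a.author_id = b.id

Result:
title            | author
-----------------+-------
The Red Mountain | Clark 
Midnight Sun     | Lewis 
River Crossing   | Clark 
The Glass Key    | NULL  
Paper Boats      | Carter
Quiet Streets    | Lewis 
Hollow Hills     | Wright


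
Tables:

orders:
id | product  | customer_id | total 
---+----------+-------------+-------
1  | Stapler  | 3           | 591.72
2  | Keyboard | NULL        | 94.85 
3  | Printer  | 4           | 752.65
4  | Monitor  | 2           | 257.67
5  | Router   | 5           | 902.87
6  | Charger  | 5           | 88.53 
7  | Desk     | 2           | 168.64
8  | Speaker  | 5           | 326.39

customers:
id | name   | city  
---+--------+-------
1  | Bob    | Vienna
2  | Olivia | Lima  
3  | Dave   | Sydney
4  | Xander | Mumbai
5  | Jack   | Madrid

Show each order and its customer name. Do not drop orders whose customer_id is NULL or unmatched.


LEFT JOIN keeps every row from orders (the left table); where customer_id has no match in customers, the customer columns become NULL. Walk through each order:
  - order 1 (Stapler): customer_id=3 -> matches Dave
  - order 2 (Keyboard): customer_id=NULL, no match -> kept with NULL
  - order 3 (Printer): customer_id=4 -> matches Xander
  - order 4 (Monitor): customer_id=2 -> matches Olivia
  - order 5 (Router): customer_id=5 -> matches Jack
  - order 6 (Charger): customer_id=5 -> matches Jack
  - order 7 (Desk): customer_id=2 -> matches Olivia
  - order 8 (Speaker): customer_id=5 -> matches Jack
All 8 rows appear; 1 has NULL customer.

SQL:
SELECT a.product, b.name AS customer
FROM orders a
LEFT JOIN customers b ON a.customer_id = b.id

Result:
product  | customer
---------+---------
Stapler  | Dave    
Keyboard | NULL    
Printer  | Xander  
Monitor  | Olivia  
Router   | Jack    
Charger  | Jack    
Desk     | Olivia  
Speaker  | Jack    


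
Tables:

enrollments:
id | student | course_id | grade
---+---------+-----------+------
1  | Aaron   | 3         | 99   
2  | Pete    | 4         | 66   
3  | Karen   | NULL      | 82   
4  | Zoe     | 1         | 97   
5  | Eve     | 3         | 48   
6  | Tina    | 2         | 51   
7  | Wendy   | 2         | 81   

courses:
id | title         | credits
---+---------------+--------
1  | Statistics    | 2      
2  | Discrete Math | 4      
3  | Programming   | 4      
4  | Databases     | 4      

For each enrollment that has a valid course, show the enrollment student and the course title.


INNER JOIN keeps only enrollments rows whose course_id matches an id in courses. Walk through each enrollment:
  - enrollment 1 (Aaron): course_id=3 -> matches Programming
  - enrollment 2 (Pete): course_id=4 -> matches Databases
  - enrollment 3 (Karen): course_id=NULL, no match -> dropped
  - enrollment 4 (Zoe): course_id=1 -> matches Statistics
  - enrollment 5 (Eve): course_id=3 -> matches Programming
  - enrollment 6 (Tina): course_id=2 -> matches Discrete Math
  - enrollment 7 (Wendy): course_id=2 -> matches Discrete Math
So 1 of 7 rows is dropped.

SQL:
SELECT a.student, b.title AS course
FROM enrollments a
INNER JOIN courses b ON a.course_id = b.id

Result:
student | course       
--------+--------------
Aaron   | Programming  
Pete    | Databases    
Zoe     | Statistics   
Eve     | Programming  
Tina    | Discrete Math
Wendy   | Discrete Math


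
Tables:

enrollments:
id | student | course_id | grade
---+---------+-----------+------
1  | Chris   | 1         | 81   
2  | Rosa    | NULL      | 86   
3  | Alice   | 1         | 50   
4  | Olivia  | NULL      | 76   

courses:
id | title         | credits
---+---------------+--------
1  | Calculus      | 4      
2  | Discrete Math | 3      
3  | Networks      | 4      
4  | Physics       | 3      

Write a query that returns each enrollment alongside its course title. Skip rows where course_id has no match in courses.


INNER JOIN keeps only enrollments rows whose course_id matches an id in courses. Walk through each enrollment:
  - enrollment 1 (Chris): course_id=1 -> matches Calculus
  - enrollment 2 (Rosa): course_id=NULL, no match -> dropped
  - enrollment 3 (Alice): course_id=1 -> matches Calculus
  - enrollment 4 (Olivia): course_id=NULL, no match -> dropped
So 2 of 4 rows are dropped.

SQL:
SELECT a.student, b.title AS course
FROM enrollments a
INNER JOIN courses b ON a.course_id = b.id

Result:
student | course  
--------+---------
Chris   | Calculus
Alice   | Calculus


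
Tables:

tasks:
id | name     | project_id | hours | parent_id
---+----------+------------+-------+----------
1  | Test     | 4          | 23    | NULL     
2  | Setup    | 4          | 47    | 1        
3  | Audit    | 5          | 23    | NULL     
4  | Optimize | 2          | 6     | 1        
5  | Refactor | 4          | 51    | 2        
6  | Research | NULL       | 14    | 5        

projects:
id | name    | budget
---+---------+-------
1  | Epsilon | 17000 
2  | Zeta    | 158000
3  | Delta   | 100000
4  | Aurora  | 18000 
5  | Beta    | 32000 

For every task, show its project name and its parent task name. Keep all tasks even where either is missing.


Two LEFT JOINs from the same base table tasks: one to projects via project_id, one to tasks itself via parent_id. Both are LEFT so every task is preserved.
Match against projects:
  - task 1 (Test): project_id=4 -> matches Aurora
  - task 2 (Setup): project_id=4 -> matches Aurora
  - task 3 (Audit): project_id=5 -> matches Beta
  - task 4 (Optimize): project_id=2 -> matches Zeta
  - task 5 (Refactor): project_id=4 -> matches Aurora
  - task 6 (Research): project_id=NULL, no match -> kept with NULL
Match against tasks (self):
  - task 1 (Test): parent_id=NULL -> NULL
  - task 2 (Setup): parent_id=1 -> Test
  - task 3 (Audit): parent_id=NULL -> NULL
  - task 4 (Optimize): parent_id=1 -> Test
  - task 5 (Refactor): parent_id=2 -> Setup
  - task 6 (Research): parent_id=5 -> Refactor

SQL:
SELECT a.name, b.name AS project, c.name AS parent
FROM tasks a
LEFT JOIN projects b ON a.project_id = b.id
LEFT JOIN tasks c ON a.parent_id = c.id

Result:
name     | project | parent  
---------+---------+---------
Test     | Aurora  | NULL    
Setup    | Aurora  | Test    
Audit    | Beta    | NULL    
Optimize | Zeta    | Test    
Refactor | Aurora  | Setup   
Research | NULL    | Refactor


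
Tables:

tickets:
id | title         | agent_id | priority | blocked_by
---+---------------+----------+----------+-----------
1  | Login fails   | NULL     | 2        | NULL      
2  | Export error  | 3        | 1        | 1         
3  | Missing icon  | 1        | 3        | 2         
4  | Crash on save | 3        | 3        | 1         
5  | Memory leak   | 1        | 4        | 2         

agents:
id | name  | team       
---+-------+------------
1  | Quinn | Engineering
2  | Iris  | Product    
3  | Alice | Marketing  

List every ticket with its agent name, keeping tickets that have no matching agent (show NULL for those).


LEFT JOIN keeps every row from tickets (the left table); where agent_id has no match in agents, the agent columns become NULL. Walk through each ticket:
  - ticket 1 (Login fails): agent_id=NULL, no match -> kept with NULL
  - ticket 2 (Export error): agent_id=3 -> matches Alice
  - ticket 3 (Missing icon): agent_id=1 -> matches Quinn
  - ticket 4 (Crash on save): agent_id=3 -> matches Alice
  - ticket 5 (Memory leak): agent_id=1 -> matches Quinn
All 5 rows appear; 1 has NULL agent.

SQL:
SELECT a.title, b.name AS agent
FROM tickets a
LEFT JOIN agents b ON a.agent_id = b.id

Result:
title         | agent
--------------+------
Login fails   | NULL 
Export error  | Alice
Missing icon  | Quinn
Crash on save | Alice
Memory leak   | Quinn
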